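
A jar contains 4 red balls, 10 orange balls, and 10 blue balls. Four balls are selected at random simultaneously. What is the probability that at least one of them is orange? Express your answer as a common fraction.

125/138

Use the complement: P(at least one orange) = 1 − P(no orange).
P(none) = C(14,4)/C(24,4) = 1001/10626.
So P = 1 − 1001/10626 = 125/138 ≈ 0.9058.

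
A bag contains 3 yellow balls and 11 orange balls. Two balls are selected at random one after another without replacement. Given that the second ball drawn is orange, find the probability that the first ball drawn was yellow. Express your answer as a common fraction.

P(first=yellow and the second ball drawn is orange) = (3/14)·(11/13) = 33/182.
P(the second ball drawn is orange) = Σ over first color = 33/182 + 55/91 = 11/14.
By Bayes, P(first=yellow | the second ball drawn is orange) = 33/182 / 11/14 = 3/13 ≈ 0.2308.

3/13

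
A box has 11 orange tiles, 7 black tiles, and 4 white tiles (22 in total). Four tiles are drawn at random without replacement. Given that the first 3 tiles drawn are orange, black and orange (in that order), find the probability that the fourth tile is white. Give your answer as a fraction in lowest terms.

4/19

After removing 2 orange, 1 black, the box has 4 white out of 19 remaining.
P(fourth is white | given) = 4/19 ≈ 0.2105.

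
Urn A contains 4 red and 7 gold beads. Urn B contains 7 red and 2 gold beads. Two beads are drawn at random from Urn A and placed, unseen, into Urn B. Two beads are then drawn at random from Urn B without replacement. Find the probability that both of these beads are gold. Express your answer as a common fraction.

Condition on how many of the transferred beads are gold (from Urn A: 7 gold of 11; then Urn B has 11 total).
  0 gold: C(7,0)C(4,2)/C(11,2) = 6/55; then P = C(2,2)/C(11,2) = 1/55
  1 gold: C(7,1)C(4,1)/C(11,2) = 28/55; then P = C(3,2)/C(11,2) = 3/55
  2 gold: C(7,2)C(4,0)/C(11,2) = 21/55; then P = C(4,2)/C(11,2) = 6/55
P(both gold) = 216/3025 ≈ 0.0714.

216/3025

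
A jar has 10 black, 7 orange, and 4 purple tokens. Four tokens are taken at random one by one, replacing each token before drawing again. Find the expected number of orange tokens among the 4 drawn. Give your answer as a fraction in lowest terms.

4/3

By linearity of expectation, E[X] = Σ P(draw i is orange); each independent draw has P(orange) = 7/21.
E[X] = 4 · 7/21 = 4/3 ≈ 1.3333.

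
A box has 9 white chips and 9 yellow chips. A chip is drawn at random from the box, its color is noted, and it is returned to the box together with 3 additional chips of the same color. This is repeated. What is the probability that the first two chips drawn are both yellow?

After a yellow draw the box holds 12 yellow out of 21.
P = (9/18)·(12/21) = 2/7 ≈ 0.2857.

2/7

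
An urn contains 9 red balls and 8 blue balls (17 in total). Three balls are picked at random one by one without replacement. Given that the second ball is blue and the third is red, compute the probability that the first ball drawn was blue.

P(first=blue and the second ball is blue and the third is red) = (8/17)·(7/16)·(9/15) = 21/170.
P(E) = Σ over first color = 12/85 + 21/170 = 9/34.
By Bayes, P(first=blue | E) = 21/170 / 9/34 = 7/15 ≈ 0.4667.

7/15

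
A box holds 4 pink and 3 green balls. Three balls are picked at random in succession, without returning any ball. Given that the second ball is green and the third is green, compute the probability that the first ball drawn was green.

1/5

P(first=green and the second ball is green and the third is green) = (3/7)·(2/6)·(1/5) = 1/35.
P(E) = Σ over first color = 4/35 + 1/35 = 1/7.
By Bayes, P(first=green | E) = 1/35 / 1/7 = 1/5 ≈ 0.2000.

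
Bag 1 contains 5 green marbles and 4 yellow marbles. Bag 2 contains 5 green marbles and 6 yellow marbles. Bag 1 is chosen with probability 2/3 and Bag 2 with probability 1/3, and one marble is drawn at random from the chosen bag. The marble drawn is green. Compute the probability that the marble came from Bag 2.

9/31

P(green | Bag 1) = 5/9; P(green | Bag 2) = 5/11.
P(green) = 2/3·5/9 + 1/3·5/11 = 155/297.
By Bayes' rule, P(Bag 2 | green) = 5/33 / 155/297 = 9/31 ≈ 0.2903.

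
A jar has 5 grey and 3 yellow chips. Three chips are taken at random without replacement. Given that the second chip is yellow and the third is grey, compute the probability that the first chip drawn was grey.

P(first=grey and the second chip is yellow and the third is grey) = (5/8)·(3/7)·(4/6) = 5/28.
P(E) = Σ over first color = 5/28 + 5/56 = 15/56.
By Bayes, P(first=grey | E) = 5/28 / 15/56 = 2/3 ≈ 0.6667.

2/3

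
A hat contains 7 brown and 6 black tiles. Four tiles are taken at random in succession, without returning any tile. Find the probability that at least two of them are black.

Sum the hypergeometric tail for j = 2,…,4 black tiles.
Favorable = C(6,2)·C(7,2) + C(6,3)·C(7,1) + C(6,4)·C(7,0) = 470; total = C(13,4) = 715.
P = 470/715 = 94/143 ≈ 0.6573.

94/143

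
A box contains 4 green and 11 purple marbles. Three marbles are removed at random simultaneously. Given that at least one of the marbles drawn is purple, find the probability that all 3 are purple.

15/41

P(all 3 purple) = C(11,3)/C(15,3) = 33/91; P(at least one purple) = 1 − C(4,3)/C(15,3) = 451/455.
Since 'all 3 purple' ⊆ 'at least one purple', P(all 3 | at least one) = 33/91 / 451/455 = 15/41 ≈ 0.3659.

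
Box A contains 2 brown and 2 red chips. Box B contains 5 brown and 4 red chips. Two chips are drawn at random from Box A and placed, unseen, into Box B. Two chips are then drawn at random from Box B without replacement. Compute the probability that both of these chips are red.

61/330

Condition on how many of the transferred chips are red (from Box A: 2 red of 4; then Box B has 11 total).
  0 red: C(2,0)C(2,2)/C(4,2) = 1/6; then P = C(4,2)/C(11,2) = 6/55
  1 red: C(2,1)C(2,1)/C(4,2) = 2/3; then P = C(5,2)/C(11,2) = 2/11
  2 red: C(2,2)C(2,0)/C(4,2) = 1/6; then P = C(6,2)/C(11,2) = 3/11
P(both red) = 61/330 ≈ 0.1848.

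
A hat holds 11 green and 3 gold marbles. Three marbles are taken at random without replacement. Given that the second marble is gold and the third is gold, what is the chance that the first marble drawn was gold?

P(first=gold and the second marble is gold and the third is gold) = (3/14)·(2/13)·(1/12) = 1/364.
P(E) = Σ over first color = 11/364 + 1/364 = 3/91.
By Bayes, P(first=gold | E) = 1/364 / 3/91 = 1/12 ≈ 0.0833.

1/12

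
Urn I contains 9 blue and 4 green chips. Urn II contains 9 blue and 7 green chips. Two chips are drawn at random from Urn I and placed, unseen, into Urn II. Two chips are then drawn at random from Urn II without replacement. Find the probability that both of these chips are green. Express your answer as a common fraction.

110/663

Condition on how many of the transferred chips are green (from Urn I: 4 green of 13; then Urn II has 18 total).
  0 green: C(4,0)C(9,2)/C(13,2) = 6/13; then P = C(7,2)/C(18,2) = 7/51
  1 green: C(4,1)C(9,1)/C(13,2) = 6/13; then P = C(8,2)/C(18,2) = 28/153
  2 green: C(4,2)C(9,0)/C(13,2) = 1/13; then P = C(9,2)/C(18,2) = 4/17
P(both green) = 110/663 ≈ 0.1659.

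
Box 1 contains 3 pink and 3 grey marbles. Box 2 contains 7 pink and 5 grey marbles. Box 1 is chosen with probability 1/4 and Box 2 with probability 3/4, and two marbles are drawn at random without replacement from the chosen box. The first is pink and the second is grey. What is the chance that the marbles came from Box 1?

P(E | Box 1) = 3/10; P(E | Box 2) = 35/132.
P(E) = 1/4·3/10 + 3/4·35/132 = 241/880.
By Bayes' rule, P(Box 1 | E) = 3/40 / 241/880 = 66/241 ≈ 0.2739.

66/241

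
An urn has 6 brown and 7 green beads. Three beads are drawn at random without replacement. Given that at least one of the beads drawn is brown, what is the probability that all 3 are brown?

P(all 3 brown) = C(6,3)/C(13,3) = 10/143; P(at least one brown) = 1 − C(7,3)/C(13,3) = 251/286.
Since 'all 3 brown' ⊆ 'at least one brown', P(all 3 | at least one) = 10/143 / 251/286 = 20/251 ≈ 0.0797.

20/251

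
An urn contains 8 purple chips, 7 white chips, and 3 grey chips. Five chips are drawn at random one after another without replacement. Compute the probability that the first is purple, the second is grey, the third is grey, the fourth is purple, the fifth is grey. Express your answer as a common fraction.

Multiply the conditional probability of each draw in order, without replacement, so each draw removes one from its color and from the total.
P = (8/18) · (3/17) · (2/16) · (7/15) · (1/14) = 1/3060 ≈ 0.0003.

1/3060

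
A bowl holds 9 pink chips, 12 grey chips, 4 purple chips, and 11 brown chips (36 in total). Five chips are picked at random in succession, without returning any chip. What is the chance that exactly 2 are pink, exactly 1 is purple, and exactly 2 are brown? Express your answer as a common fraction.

5/238

Unordered draws without replacement: count favorable combinations over C(36,5).
Favorable = C(9,2) · C(12,0) · C(4,1) · C(11,2) = 7920; total = C(36,5) = 376992.
P = 7920/376992 = 5/238 ≈ 0.0210.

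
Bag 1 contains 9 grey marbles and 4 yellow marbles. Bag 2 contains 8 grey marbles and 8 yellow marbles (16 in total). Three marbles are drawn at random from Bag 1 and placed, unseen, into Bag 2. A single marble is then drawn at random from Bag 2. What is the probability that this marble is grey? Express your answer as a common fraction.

Condition on how many of the transferred marbles are grey (from Bag 1: 9 grey of 13; then Bag 2 has 19 total).
  0 grey: C(9,0)C(4,3)/C(13,3) = 2/143; then P = 8/19
  1 grey: C(9,1)C(4,2)/C(13,3) = 27/143; then P = 9/19
  2 grey: C(9,2)C(4,1)/C(13,3) = 72/143; then P = 10/19
  3 grey: C(9,3)C(4,0)/C(13,3) = 42/143; then P = 11/19
P(grey from Bag 2) = 131/247 ≈ 0.5304.

131/247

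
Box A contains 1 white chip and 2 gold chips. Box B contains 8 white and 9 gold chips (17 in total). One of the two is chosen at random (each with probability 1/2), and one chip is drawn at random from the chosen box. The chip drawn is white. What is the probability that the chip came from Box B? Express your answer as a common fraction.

24/41

P(white | Box A) = 1/3; P(white | Box B) = 8/17.
P(white) = 1/2·1/3 + 1/2·8/17 = 41/102.
By Bayes' rule, P(Box B | white) = 4/17 / 41/102 = 24/41 ≈ 0.5854.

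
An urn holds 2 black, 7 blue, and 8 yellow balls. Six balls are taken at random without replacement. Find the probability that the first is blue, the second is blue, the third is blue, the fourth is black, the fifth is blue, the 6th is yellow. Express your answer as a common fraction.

1/663

Multiply the conditional probability of each draw in order, without replacement, so each draw removes one from its color and from the total.
P = (7/17) · (6/16) · (5/15) · (2/14) · (4/13) · (8/12) = 1/663 ≈ 0.0015.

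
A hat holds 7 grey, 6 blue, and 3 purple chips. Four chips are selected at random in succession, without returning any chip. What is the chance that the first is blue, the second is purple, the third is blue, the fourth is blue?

Multiply the conditional probability of each draw in order, without replacement, so each draw removes one from its color and from the total.
P = (6/16) · (3/15) · (5/14) · (4/13) = 3/364 ≈ 0.0082.

3/364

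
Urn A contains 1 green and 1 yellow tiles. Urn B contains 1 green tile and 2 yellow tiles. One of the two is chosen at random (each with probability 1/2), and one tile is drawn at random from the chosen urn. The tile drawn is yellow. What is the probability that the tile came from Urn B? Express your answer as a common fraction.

4/7

P(yellow | Urn A) = 1/2; P(yellow | Urn B) = 2/3.
P(yellow) = 1/2·1/2 + 1/2·2/3 = 7/12.
By Bayes' rule, P(Urn B | yellow) = 1/3 / 7/12 = 4/7 ≈ 0.5714.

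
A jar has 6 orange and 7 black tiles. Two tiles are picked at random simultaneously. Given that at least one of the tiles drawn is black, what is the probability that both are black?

P(both black) = C(7,2)/C(13,2) = 7/26; P(at least one black) = 1 − C(6,2)/C(13,2) = 21/26.
Since 'both black' ⊆ 'at least one black', P(both | at least one) = 7/26 / 21/26 = 1/3 ≈ 0.3333.

1/3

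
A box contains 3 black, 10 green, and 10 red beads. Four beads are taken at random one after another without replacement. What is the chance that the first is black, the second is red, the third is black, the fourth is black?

Multiply the conditional probability of each draw in order, without replacement, so each draw removes one from its color and from the total.
P = (3/23) · (10/22) · (2/21) · (1/20) = 1/3542 ≈ 0.0003.

1/3542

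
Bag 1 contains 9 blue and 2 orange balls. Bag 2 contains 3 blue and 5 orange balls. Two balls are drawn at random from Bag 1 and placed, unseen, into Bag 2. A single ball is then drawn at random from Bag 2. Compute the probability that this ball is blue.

Condition on how many of the transferred balls are blue (from Bag 1: 9 blue of 11; then Bag 2 has 10 total).
  0 blue: C(9,0)C(2,2)/C(11,2) = 1/55; then P = 3/10
  1 blue: C(9,1)C(2,1)/C(11,2) = 18/55; then P = 4/10
  2 blue: C(9,2)C(2,0)/C(11,2) = 36/55; then P = 5/10
P(blue from Bag 2) = 51/110 ≈ 0.4636.

51/110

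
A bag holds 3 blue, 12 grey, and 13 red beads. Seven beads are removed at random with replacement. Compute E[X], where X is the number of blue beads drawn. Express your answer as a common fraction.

3/4

By linearity of expectation, E[X] = Σ P(draw i is blue); each independent draw has P(blue) = 3/28.
E[X] = 7 · 3/28 = 3/4 ≈ 0.7500.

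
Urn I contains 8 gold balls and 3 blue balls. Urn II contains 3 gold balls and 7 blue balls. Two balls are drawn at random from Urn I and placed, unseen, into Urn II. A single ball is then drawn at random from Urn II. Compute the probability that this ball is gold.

49/132

Condition on how many of the transferred balls are gold (from Urn I: 8 gold of 11; then Urn II has 12 total).
  0 gold: C(8,0)C(3,2)/C(11,2) = 3/55; then P = 3/12
  1 gold: C(8,1)C(3,1)/C(11,2) = 24/55; then P = 4/12
  2 gold: C(8,2)C(3,0)/C(11,2) = 28/55; then P = 5/12
P(gold from Urn II) = 49/132 ≈ 0.3712.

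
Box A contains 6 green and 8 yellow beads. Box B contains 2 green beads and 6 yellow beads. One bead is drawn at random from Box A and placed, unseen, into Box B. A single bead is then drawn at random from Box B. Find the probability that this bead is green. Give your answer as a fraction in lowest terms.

Condition on how many of the transferred beads are green (from Box A: 6 green of 14; then Box B has 9 total).
  0 green: C(6,0)C(8,1)/C(14,1) = 4/7; then P = 2/9
  1 green: C(6,1)C(8,0)/C(14,1) = 3/7; then P = 3/9
P(green from Box B) = 17/63 ≈ 0.2698.

17/63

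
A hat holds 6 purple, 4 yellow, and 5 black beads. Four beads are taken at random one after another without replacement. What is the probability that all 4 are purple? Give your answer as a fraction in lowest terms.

Unordered draws without replacement: count favorable combinations over C(15,4).
Favorable = C(6,4) · C(4,0) · C(5,0) = 15; total = C(15,4) = 1365.
P = 15/1365 = 1/91 ≈ 0.0110.

1/91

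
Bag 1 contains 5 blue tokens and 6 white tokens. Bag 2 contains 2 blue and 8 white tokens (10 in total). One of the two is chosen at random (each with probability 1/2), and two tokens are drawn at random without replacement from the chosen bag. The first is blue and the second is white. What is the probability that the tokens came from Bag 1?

P(E | Bag 1) = 3/11; P(E | Bag 2) = 8/45.
P(E) = 1/2·3/11 + 1/2·8/45 = 223/990.
By Bayes' rule, P(Bag 1 | E) = 3/22 / 223/990 = 135/223 ≈ 0.6054.

135/223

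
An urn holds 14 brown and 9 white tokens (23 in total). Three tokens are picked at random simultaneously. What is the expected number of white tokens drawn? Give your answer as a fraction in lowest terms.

27/23

By linearity of expectation, E[X] = Σ P(draw i is white); by symmetry each draw (even without replacement) has P(white) = 9/23.
E[X] = 3 · 9/23 = 27/23 ≈ 1.1739.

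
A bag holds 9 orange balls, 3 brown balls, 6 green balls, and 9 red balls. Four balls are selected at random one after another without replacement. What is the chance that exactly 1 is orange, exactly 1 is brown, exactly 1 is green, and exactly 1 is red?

Unordered draws without replacement: count favorable combinations over C(27,4).
Favorable = C(9,1) · C(3,1) · C(6,1) · C(9,1) = 1458; total = C(27,4) = 17550.
P = 1458/17550 = 27/325 ≈ 0.0831.

27/325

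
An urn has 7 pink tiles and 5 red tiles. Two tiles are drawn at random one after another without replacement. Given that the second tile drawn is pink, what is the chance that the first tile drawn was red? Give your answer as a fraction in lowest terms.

P(first=red and the second tile drawn is pink) = (5/12)·(7/11) = 35/132.
P(the second tile drawn is pink) = Σ over first color = 7/22 + 35/132 = 7/12.
By Bayes, P(first=red | the second tile drawn is pink) = 35/132 / 7/12 = 5/11 ≈ 0.4545.

5/11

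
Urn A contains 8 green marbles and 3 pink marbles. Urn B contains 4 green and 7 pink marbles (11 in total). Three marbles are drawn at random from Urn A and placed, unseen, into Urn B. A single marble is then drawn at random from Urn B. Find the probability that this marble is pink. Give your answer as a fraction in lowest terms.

43/77

Condition on how many of the transferred marbles are pink (from Urn A: 3 pink of 11; then Urn B has 14 total).
  0 pink: C(3,0)C(8,3)/C(11,3) = 56/165; then P = 7/14
  1 pink: C(3,1)C(8,2)/C(11,3) = 28/55; then P = 8/14
  2 pink: C(3,2)C(8,1)/C(11,3) = 8/55; then P = 9/14
  3 pink: C(3,3)C(8,0)/C(11,3) = 1/165; then P = 10/14
P(pink from Urn B) = 43/77 ≈ 0.5584.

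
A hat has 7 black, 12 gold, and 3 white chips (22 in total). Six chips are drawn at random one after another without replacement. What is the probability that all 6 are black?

Unordered draws without replacement: count favorable combinations over C(22,6).
Favorable = C(7,6) · C(12,0) · C(3,0) = 7; total = C(22,6) = 74613.
P = 7/74613 = 1/10659 ≈ 0.0001.

1/10659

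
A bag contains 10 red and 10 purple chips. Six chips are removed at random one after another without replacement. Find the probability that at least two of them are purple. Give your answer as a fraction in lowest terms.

Sum the hypergeometric tail for j = 2,…,6 purple chips.
Favorable = C(10,2)·C(10,4) + C(10,3)·C(10,3) + C(10,4)·C(10,2) + C(10,5)·C(10,1) + C(10,6)·C(10,0) = 36030; total = C(20,6) = 38760.
P = 36030/38760 = 1201/1292 ≈ 0.9296.

1201/1292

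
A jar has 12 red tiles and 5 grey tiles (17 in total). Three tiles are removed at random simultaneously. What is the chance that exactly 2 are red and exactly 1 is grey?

33/68

Unordered draws without replacement: count favorable combinations over C(17,3).
Favorable = C(12,2) · C(5,1) = 330; total = C(17,3) = 680.
P = 330/680 = 33/68 ≈ 0.4853.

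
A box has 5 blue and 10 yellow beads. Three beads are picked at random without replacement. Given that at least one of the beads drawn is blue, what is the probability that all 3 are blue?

2/67

P(all 3 blue) = C(5,3)/C(15,3) = 2/91; P(at least one blue) = 1 − C(10,3)/C(15,3) = 67/91.
Since 'all 3 blue' ⊆ 'at least one blue', P(all 3 | at least one) = 2/91 / 67/91 = 2/67 ≈ 0.0299.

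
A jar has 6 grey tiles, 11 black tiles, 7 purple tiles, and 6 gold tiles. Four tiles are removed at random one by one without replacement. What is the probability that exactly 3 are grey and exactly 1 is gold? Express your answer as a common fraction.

Unordered draws without replacement: count favorable combinations over C(30,4).
Favorable = C(6,3) · C(11,0) · C(7,0) · C(6,1) = 120; total = C(30,4) = 27405.
P = 120/27405 = 8/1827 ≈ 0.0044.

8/1827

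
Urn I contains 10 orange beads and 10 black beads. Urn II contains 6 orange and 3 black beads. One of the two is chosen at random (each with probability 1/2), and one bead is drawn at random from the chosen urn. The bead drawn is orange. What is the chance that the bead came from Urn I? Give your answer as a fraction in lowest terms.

P(orange | Urn I) = 1/2; P(orange | Urn II) = 2/3.
P(orange) = 1/2·1/2 + 1/2·2/3 = 7/12.
By Bayes' rule, P(Urn I | orange) = 1/4 / 7/12 = 3/7 ≈ 0.4286.

3/7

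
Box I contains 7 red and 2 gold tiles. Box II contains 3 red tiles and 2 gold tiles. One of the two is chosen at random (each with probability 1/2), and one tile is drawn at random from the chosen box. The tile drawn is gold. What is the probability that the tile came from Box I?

5/14

P(gold | Box I) = 2/9; P(gold | Box II) = 2/5.
P(gold) = 1/2·2/9 + 1/2·2/5 = 14/45.
By Bayes' rule, P(Box I | gold) = 1/9 / 14/45 = 5/14 ≈ 0.3571.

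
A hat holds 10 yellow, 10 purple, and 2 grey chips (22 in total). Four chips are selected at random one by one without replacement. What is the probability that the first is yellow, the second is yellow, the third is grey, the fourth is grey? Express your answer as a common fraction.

3/2926

Multiply the conditional probability of each draw in order, without replacement, so each draw removes one from its color and from the total.
P = (10/22) · (9/21) · (2/20) · (1/19) = 3/2926 ≈ 0.0010.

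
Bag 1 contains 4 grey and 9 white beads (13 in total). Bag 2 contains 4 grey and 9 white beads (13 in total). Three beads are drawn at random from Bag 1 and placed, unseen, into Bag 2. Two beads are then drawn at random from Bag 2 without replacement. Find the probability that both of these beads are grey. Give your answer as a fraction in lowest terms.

Condition on how many of the transferred beads are grey (from Bag 1: 4 grey of 13; then Bag 2 has 16 total).
  0 grey: C(4,0)C(9,3)/C(13,3) = 42/143; then P = C(4,2)/C(16,2) = 1/20
  1 grey: C(4,1)C(9,2)/C(13,3) = 72/143; then P = C(5,2)/C(16,2) = 1/12
  2 grey: C(4,2)C(9,1)/C(13,3) = 27/143; then P = C(6,2)/C(16,2) = 1/8
  3 grey: C(4,3)C(9,0)/C(13,3) = 2/143; then P = C(7,2)/C(16,2) = 7/40
P(both grey) = 43/520 ≈ 0.0827.

43/520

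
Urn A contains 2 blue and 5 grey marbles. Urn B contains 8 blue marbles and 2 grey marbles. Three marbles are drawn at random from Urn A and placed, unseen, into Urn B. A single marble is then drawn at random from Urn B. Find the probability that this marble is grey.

Condition on how many of the transferred marbles are grey (from Urn A: 5 grey of 7; then Urn B has 13 total).
  1 grey: C(5,1)C(2,2)/C(7,3) = 1/7; then P = 3/13
  2 grey: C(5,2)C(2,1)/C(7,3) = 4/7; then P = 4/13
  3 grey: C(5,3)C(2,0)/C(7,3) = 2/7; then P = 5/13
P(grey from Urn B) = 29/91 ≈ 0.3187.

29/91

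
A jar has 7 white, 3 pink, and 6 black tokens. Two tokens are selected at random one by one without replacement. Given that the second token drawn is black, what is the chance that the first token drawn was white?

7/15

P(first=white and the second token drawn is black) = (7/16)·(6/15) = 7/40.
P(the second token drawn is black) = Σ over first color = 7/40 + 3/40 + 1/8 = 3/8.
By Bayes, P(first=white | the second token drawn is black) = 7/40 / 3/8 = 7/15 ≈ 0.4667.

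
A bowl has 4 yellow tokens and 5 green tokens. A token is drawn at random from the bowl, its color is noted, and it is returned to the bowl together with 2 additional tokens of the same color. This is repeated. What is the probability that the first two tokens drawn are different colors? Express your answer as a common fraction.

Either yellow then green, or green then yellow; after the first draw the total is 11.
P = (4/9)·(5/11) + (5/9)·(4/11) = 40/99 ≈ 0.4040.

40/99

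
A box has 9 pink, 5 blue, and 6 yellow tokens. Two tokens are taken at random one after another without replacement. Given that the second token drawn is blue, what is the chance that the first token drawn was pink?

P(first=pink and the second token drawn is blue) = (9/20)·(5/19) = 9/76.
P(the second token drawn is blue) = Σ over first color = 9/76 + 1/19 + 3/38 = 1/4.
By Bayes, P(first=pink | the second token drawn is blue) = 9/76 / 1/4 = 9/19 ≈ 0.4737.

9/19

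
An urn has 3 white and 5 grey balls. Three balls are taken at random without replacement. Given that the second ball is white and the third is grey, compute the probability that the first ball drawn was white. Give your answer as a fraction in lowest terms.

P(first=white and the second ball is white and the third is grey) = (3/8)·(2/7)·(5/6) = 5/56.
P(E) = Σ over first color = 5/56 + 5/28 = 15/56.
By Bayes, P(first=white | E) = 5/56 / 15/56 = 1/3 ≈ 0.3333.

1/3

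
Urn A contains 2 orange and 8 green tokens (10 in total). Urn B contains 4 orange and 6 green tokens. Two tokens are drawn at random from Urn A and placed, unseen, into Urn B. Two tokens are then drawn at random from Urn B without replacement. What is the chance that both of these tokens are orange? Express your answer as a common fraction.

Condition on how many of the transferred tokens are orange (from Urn A: 2 orange of 10; then Urn B has 12 total).
  0 orange: C(2,0)C(8,2)/C(10,2) = 28/45; then P = C(4,2)/C(12,2) = 1/11
  1 orange: C(2,1)C(8,1)/C(10,2) = 16/45; then P = C(5,2)/C(12,2) = 5/33
  2 orange: C(2,2)C(8,0)/C(10,2) = 1/45; then P = C(6,2)/C(12,2) = 5/22
P(both orange) = 343/2970 ≈ 0.1155.

343/2970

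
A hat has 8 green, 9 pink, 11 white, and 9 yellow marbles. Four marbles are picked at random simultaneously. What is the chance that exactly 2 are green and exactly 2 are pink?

48/3145

Unordered draws without replacement: count favorable combinations over C(37,4).
Favorable = C(8,2) · C(9,2) · C(11,0) · C(9,0) = 1008; total = C(37,4) = 66045.
P = 1008/66045 = 48/3145 ≈ 0.0153.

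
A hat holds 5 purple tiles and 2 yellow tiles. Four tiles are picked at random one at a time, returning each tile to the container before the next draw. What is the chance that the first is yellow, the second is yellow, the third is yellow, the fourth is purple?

Multiply the conditional probability of each draw in order, with replacement (the composition resets each draw).
P = (2/7) · (2/7) · (2/7) · (5/7) = 40/2401 ≈ 0.0167.

40/2401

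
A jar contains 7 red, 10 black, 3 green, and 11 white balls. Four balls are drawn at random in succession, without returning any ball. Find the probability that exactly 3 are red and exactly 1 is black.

10/899

Unordered draws without replacement: count favorable combinations over C(31,4).
Favorable = C(7,3) · C(10,1) · C(3,0) · C(11,0) = 350; total = C(31,4) = 31465.
P = 350/31465 = 10/899 ≈ 0.0111.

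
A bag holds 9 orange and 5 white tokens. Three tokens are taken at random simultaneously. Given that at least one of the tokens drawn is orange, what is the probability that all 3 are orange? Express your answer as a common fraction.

14/59

P(all 3 orange) = C(9,3)/C(14,3) = 3/13; P(at least one orange) = 1 − C(5,3)/C(14,3) = 177/182.
Since 'all 3 orange' ⊆ 'at least one orange', P(all 3 | at least one) = 3/13 / 177/182 = 14/59 ≈ 0.2373.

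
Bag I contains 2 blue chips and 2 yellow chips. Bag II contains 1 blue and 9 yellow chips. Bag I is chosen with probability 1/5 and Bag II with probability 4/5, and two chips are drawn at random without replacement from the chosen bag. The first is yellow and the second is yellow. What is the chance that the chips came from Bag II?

96/101

P(E | Bag I) = 1/6; P(E | Bag II) = 4/5.
P(E) = 1/5·1/6 + 4/5·4/5 = 101/150.
By Bayes' rule, P(Bag II | E) = 16/25 / 101/150 = 96/101 ≈ 0.9505.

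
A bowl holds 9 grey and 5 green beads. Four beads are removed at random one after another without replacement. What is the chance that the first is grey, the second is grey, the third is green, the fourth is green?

60/1001

Multiply the conditional probability of each draw in order, without replacement, so each draw removes one from its color and from the total.
P = (9/14) · (8/13) · (5/12) · (4/11) = 60/1001 ≈ 0.0599.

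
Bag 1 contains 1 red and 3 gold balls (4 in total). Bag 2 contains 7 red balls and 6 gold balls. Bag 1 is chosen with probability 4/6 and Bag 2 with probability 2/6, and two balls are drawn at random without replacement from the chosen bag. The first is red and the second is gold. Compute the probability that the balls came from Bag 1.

13/20

P(E | Bag 1) = 1/4; P(E | Bag 2) = 7/26.
P(E) = 2/3·1/4 + 1/3·7/26 = 10/39.
By Bayes' rule, P(Bag 1 | E) = 1/6 / 10/39 = 13/20 ≈ 0.6500.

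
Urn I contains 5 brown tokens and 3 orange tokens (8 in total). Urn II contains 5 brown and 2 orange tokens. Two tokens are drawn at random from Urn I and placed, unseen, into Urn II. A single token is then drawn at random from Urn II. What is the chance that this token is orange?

Condition on how many of the transferred tokens are orange (from Urn I: 3 orange of 8; then Urn II has 9 total).
  0 orange: C(3,0)C(5,2)/C(8,2) = 5/14; then P = 2/9
  1 orange: C(3,1)C(5,1)/C(8,2) = 15/28; then P = 3/9
  2 orange: C(3,2)C(5,0)/C(8,2) = 3/28; then P = 4/9
P(orange from Urn II) = 11/36 ≈ 0.3056.

11/36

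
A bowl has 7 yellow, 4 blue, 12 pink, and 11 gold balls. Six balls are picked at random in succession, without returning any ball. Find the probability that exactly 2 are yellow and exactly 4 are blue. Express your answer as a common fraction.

Unordered draws without replacement: count favorable combinations over C(34,6).
Favorable = C(7,2) · C(4,4) · C(12,0) · C(11,0) = 21; total = C(34,6) = 1344904.
P = 21/1344904 = 21/1344904 ≈ 0.0000.

21/1344904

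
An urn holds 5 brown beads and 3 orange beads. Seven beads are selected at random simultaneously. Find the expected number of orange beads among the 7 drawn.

By linearity of expectation, E[X] = Σ P(draw i is orange); by symmetry each draw (even without replacement) has P(orange) = 3/8.
E[X] = 7 · 3/8 = 21/8 ≈ 2.6250.

21/8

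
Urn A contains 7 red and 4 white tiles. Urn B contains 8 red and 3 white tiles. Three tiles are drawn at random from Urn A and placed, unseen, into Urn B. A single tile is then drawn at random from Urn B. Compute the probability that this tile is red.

Condition on how many of the transferred tiles are red (from Urn A: 7 red of 11; then Urn B has 14 total).
  0 red: C(7,0)C(4,3)/C(11,3) = 4/165; then P = 8/14
  1 red: C(7,1)C(4,2)/C(11,3) = 14/55; then P = 9/14
  2 red: C(7,2)C(4,1)/C(11,3) = 28/55; then P = 10/14
  3 red: C(7,3)C(4,0)/C(11,3) = 7/33; then P = 11/14
P(red from Urn B) = 109/154 ≈ 0.7078.

109/154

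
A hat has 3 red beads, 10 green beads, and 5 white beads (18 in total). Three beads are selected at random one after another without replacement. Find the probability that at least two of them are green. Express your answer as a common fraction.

Sum the hypergeometric tail for j = 2,…,3 green beads.
Favorable = C(10,2)·C(8,1) + C(10,3)·C(8,0) = 480; total = C(18,3) = 816.
P = 480/816 = 10/17 ≈ 0.5882.

10/17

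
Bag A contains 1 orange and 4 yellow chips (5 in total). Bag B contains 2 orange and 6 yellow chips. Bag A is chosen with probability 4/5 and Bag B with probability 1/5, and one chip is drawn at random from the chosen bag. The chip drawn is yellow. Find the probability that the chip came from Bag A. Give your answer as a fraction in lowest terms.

P(yellow | Bag A) = 4/5; P(yellow | Bag B) = 3/4.
P(yellow) = 4/5·4/5 + 1/5·3/4 = 79/100.
By Bayes' rule, P(Bag A | yellow) = 16/25 / 79/100 = 64/79 ≈ 0.8101.

64/79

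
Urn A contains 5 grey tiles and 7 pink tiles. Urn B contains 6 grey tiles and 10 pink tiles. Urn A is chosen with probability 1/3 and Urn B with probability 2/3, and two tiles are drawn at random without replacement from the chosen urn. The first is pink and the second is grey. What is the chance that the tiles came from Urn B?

P(E | Urn A) = 35/132; P(E | Urn B) = 1/4.
P(E) = 1/3·35/132 + 2/3·1/4 = 101/396.
By Bayes' rule, P(Urn B | E) = 1/6 / 101/396 = 66/101 ≈ 0.6535.

66/101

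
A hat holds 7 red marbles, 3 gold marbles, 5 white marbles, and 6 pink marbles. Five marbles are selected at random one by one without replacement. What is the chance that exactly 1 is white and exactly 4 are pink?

Unordered draws without replacement: count favorable combinations over C(21,5).
Favorable = C(7,0) · C(3,0) · C(5,1) · C(6,4) = 75; total = C(21,5) = 20349.
P = 75/20349 = 25/6783 ≈ 0.0037.

25/6783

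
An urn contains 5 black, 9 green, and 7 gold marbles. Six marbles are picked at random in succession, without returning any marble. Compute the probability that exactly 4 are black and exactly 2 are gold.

5/2584

Unordered draws without replacement: count favorable combinations over C(21,6).
Favorable = C(5,4) · C(9,0) · C(7,2) = 105; total = C(21,6) = 54264.
P = 105/54264 = 5/2584 ≈ 0.0019.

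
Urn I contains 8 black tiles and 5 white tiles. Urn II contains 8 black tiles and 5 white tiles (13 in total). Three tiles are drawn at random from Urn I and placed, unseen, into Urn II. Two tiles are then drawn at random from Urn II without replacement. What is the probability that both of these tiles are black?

Condition on how many of the transferred tiles are black (from Urn I: 8 black of 13; then Urn II has 16 total).
  0 black: C(8,0)C(5,3)/C(13,3) = 5/143; then P = C(8,2)/C(16,2) = 7/30
  1 black: C(8,1)C(5,2)/C(13,3) = 40/143; then P = C(9,2)/C(16,2) = 3/10
  2 black: C(8,2)C(5,1)/C(13,3) = 70/143; then P = C(10,2)/C(16,2) = 3/8
  3 black: C(8,3)C(5,0)/C(13,3) = 28/143; then P = C(11,2)/C(16,2) = 11/24
P(both black) = 19/52 ≈ 0.3654.

19/52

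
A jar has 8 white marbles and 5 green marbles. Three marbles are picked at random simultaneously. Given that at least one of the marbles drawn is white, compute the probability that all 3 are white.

14/69

P(all 3 white) = C(8,3)/C(13,3) = 28/143; P(at least one white) = 1 − C(5,3)/C(13,3) = 138/143.
Since 'all 3 white' ⊆ 'at least one white', P(all 3 | at least one) = 28/143 / 138/143 = 14/69 ≈ 0.2029.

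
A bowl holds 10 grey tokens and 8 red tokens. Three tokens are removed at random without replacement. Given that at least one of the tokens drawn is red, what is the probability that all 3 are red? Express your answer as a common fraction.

7/87

P(all 3 red) = C(8,3)/C(18,3) = 7/102; P(at least one red) = 1 − C(10,3)/C(18,3) = 29/34.
Since 'all 3 red' ⊆ 'at least one red', P(all 3 | at least one) = 7/102 / 29/34 = 7/87 ≈ 0.0805.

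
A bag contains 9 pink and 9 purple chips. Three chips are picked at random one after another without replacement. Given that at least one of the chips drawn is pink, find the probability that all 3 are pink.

P(all 3 pink) = C(9,3)/C(18,3) = 7/68; P(at least one pink) = 1 − C(9,3)/C(18,3) = 61/68.
Since 'all 3 pink' ⊆ 'at least one pink', P(all 3 | at least one) = 7/68 / 61/68 = 7/61 ≈ 0.1148.

7/61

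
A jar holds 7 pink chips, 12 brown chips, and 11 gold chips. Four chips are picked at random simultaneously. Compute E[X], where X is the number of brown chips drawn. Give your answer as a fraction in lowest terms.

By linearity of expectation, E[X] = Σ P(draw i is brown); by symmetry each draw (even without replacement) has P(brown) = 12/30.
E[X] = 4 · 12/30 = 8/5 ≈ 1.6000.

8/5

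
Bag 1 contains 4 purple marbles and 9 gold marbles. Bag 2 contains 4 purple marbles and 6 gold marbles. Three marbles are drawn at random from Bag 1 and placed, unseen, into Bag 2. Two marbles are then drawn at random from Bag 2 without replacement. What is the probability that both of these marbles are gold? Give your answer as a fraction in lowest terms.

125/338

Condition on how many of the transferred marbles are gold (from Bag 1: 9 gold of 13; then Bag 2 has 13 total).
  0 gold: C(9,0)C(4,3)/C(13,3) = 2/143; then P = C(6,2)/C(13,2) = 5/26
  1 gold: C(9,1)C(4,2)/C(13,3) = 27/143; then P = C(7,2)/C(13,2) = 7/26
  2 gold: C(9,2)C(4,1)/C(13,3) = 72/143; then P = C(8,2)/C(13,2) = 14/39
  3 gold: C(9,3)C(4,0)/C(13,3) = 42/143; then P = C(9,2)/C(13,2) = 6/13
P(both gold) = 125/338 ≈ 0.3698.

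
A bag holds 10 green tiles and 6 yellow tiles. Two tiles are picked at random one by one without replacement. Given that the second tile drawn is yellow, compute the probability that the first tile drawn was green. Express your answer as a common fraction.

P(first=green and the second tile drawn is yellow) = (10/16)·(6/15) = 1/4.
P(the second tile drawn is yellow) = Σ over first color = 1/4 + 1/8 = 3/8.
By Bayes, P(first=green | the second tile drawn is yellow) = 1/4 / 3/8 = 2/3 ≈ 0.6667.

2/3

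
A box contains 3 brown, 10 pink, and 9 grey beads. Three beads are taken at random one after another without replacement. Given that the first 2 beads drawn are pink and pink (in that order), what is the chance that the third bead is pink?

After removing 2 pink, the box has 8 pink out of 20 remaining.
P(third is pink | given) = 8/20 = 2/5 ≈ 0.4000.

2/5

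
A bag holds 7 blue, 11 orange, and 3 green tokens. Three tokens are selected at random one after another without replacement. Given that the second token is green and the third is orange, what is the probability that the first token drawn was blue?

P(first=blue and the second token is green and the third is orange) = (7/21)·(3/20)·(11/19) = 11/380.
P(E) = Σ over first color = 11/380 + 11/266 + 11/1330 = 11/140.
By Bayes, P(first=blue | E) = 11/380 / 11/140 = 7/19 ≈ 0.3684.

7/19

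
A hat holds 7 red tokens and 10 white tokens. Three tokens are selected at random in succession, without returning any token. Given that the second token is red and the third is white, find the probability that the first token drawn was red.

2/5

P(first=red and the second token is red and the third is white) = (7/17)·(6/16)·(10/15) = 7/68.
P(E) = Σ over first color = 7/68 + 21/136 = 35/136.
By Bayes, P(first=red | E) = 7/68 / 35/136 = 2/5 ≈ 0.4000.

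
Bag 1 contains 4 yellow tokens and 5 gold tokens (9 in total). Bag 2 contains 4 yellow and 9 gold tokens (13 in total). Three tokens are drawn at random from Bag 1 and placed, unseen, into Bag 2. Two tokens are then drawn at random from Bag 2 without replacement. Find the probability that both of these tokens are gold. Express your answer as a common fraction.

Condition on how many of the transferred tokens are gold (from Bag 1: 5 gold of 9; then Bag 2 has 16 total).
  0 gold: C(5,0)C(4,3)/C(9,3) = 1/21; then P = C(9,2)/C(16,2) = 3/10
  1 gold: C(5,1)C(4,2)/C(9,3) = 5/14; then P = C(10,2)/C(16,2) = 3/8
  2 gold: C(5,2)C(4,1)/C(9,3) = 10/21; then P = C(11,2)/C(16,2) = 11/24
  3 gold: C(5,3)C(4,0)/C(9,3) = 5/42; then P = C(12,2)/C(16,2) = 11/20
P(both gold) = 311/720 ≈ 0.4319.

311/720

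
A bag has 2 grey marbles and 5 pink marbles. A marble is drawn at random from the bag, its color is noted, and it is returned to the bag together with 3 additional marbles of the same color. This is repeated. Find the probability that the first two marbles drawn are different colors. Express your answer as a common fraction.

Either pink then grey, or grey then pink; after the first draw the total is 10.
P = (5/7)·(2/10) + (2/7)·(5/10) = 2/7 ≈ 0.2857.

2/7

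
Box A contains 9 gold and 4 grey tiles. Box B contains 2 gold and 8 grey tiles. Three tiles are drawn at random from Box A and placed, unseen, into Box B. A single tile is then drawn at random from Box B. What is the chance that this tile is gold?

Condition on how many of the transferred tiles are gold (from Box A: 9 gold of 13; then Box B has 13 total).
  0 gold: C(9,0)C(4,3)/C(13,3) = 2/143; then P = 2/13
  1 gold: C(9,1)C(4,2)/C(13,3) = 27/143; then P = 3/13
  2 gold: C(9,2)C(4,1)/C(13,3) = 72/143; then P = 4/13
  3 gold: C(9,3)C(4,0)/C(13,3) = 42/143; then P = 5/13
P(gold from Box B) = 53/169 ≈ 0.3136.

53/169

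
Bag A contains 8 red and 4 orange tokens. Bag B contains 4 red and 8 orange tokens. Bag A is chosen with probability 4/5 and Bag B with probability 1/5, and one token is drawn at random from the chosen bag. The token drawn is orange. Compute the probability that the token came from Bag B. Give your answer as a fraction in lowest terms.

P(orange | Bag A) = 1/3; P(orange | Bag B) = 2/3.
P(orange) = 4/5·1/3 + 1/5·2/3 = 2/5.
By Bayes' rule, P(Bag B | orange) = 2/15 / 2/5 = 1/3 ≈ 0.3333.

1/3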